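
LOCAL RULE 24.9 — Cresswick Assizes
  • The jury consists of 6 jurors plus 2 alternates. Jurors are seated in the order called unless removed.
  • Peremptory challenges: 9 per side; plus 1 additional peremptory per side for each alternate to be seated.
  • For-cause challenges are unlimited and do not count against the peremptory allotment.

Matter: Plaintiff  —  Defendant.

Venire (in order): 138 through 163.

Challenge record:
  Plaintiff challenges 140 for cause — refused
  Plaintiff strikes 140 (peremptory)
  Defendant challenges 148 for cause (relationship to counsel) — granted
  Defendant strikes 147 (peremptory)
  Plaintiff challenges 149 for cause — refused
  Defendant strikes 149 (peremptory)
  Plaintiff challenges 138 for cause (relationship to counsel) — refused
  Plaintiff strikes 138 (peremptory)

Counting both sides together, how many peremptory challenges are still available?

Plaintiff allotment: 9 base + 1 × 2 alternates = 11. Defendant allotment: 9 base + 1 × 2 alternates = 11.
Plaintiff peremptories used: #140, #138 — 2 (for-cause on #140, #149, #138 don't count).
Defendant peremptories used: #147, #149 — 2 (the for-cause on #148 doesn't count).
Remaining: (11 − 2) + (11 − 2) = 18.

18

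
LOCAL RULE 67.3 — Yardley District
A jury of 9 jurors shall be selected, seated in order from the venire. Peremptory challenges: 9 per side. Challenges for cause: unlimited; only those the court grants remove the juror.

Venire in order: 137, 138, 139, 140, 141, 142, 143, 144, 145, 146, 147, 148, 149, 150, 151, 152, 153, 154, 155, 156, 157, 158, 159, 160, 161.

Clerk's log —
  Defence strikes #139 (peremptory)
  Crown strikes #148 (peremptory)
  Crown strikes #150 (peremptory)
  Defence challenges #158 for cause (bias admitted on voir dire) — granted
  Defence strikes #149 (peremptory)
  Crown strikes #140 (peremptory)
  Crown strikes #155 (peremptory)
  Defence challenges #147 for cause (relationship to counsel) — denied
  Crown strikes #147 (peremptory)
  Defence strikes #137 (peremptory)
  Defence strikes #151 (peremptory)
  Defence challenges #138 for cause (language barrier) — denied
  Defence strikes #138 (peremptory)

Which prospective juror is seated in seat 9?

154

Removed: #137, #138, #139, #140, #147, #148, #149, #150, #151, #155, #158.
Seating in order: seats 1–9 → #141, #142, #143, #144, #145, #146, #152, #153, #154.
So seat 9 is #154.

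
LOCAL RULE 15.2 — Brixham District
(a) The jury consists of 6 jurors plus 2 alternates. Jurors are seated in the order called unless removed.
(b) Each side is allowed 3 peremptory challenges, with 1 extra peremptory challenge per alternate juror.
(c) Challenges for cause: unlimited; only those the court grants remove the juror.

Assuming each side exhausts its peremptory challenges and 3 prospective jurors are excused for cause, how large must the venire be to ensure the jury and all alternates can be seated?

Seats to fill: 6 + 2 alternates = 8.
Peremptories: 3 + 1×2 = 5 per side × 2 sides = 10.
For-cause removals: 3.
Minimum venire: 8 + 10 + 3 = 21.

21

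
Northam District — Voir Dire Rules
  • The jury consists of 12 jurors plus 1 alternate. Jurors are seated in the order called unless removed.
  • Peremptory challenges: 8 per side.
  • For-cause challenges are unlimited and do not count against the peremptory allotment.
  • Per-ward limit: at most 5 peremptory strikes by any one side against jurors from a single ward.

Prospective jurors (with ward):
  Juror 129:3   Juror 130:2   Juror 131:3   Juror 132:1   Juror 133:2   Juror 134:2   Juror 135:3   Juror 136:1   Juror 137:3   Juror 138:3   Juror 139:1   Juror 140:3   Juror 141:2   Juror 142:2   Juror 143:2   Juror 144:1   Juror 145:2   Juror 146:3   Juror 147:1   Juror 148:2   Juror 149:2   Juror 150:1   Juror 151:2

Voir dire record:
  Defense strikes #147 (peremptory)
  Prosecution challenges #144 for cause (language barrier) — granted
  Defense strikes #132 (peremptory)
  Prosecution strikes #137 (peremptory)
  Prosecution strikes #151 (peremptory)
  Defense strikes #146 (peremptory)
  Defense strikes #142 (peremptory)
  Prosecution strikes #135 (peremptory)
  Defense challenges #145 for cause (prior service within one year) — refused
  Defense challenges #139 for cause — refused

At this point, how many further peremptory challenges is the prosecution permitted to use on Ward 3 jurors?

3

Prosecution peremptories so far: #137, #151, #135 — 3 of 8 used, 5 left overall.
Against Ward 3: #137, #135 — 2 used; per-ward cap 5 leaves 3.
Binding limit: min(5, 3) = 3.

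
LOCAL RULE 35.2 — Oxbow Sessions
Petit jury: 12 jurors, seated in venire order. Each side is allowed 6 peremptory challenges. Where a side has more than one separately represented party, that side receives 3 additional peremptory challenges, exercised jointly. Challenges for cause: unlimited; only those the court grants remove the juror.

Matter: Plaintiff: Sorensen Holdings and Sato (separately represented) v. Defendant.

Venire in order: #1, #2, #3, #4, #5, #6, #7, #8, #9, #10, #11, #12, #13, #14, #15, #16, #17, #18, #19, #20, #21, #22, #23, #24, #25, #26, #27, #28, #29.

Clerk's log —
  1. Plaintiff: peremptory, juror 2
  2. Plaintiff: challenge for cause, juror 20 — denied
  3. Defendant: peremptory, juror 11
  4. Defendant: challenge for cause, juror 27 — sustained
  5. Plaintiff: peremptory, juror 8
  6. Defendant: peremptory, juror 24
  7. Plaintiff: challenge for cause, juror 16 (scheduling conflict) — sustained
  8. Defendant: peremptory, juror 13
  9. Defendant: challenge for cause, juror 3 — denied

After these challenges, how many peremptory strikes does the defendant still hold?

3

Defendant allotment: 6.
Defendant peremptories used: #11, #24, #13 — 3 (for-cause on #27, #3 don't count).
Remaining: 6 − 3 = 3.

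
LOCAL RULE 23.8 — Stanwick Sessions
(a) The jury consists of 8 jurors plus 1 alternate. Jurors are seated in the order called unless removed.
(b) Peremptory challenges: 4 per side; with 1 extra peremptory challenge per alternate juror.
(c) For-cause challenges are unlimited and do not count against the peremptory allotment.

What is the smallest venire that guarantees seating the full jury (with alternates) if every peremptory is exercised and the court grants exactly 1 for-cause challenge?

20

Seats to fill: 8 + 1 alternates = 9.
Peremptories: 4 + 1×1 = 5 per side × 2 sides = 10.
For-cause removals: 1.
Minimum venire: 9 + 10 + 1 = 20.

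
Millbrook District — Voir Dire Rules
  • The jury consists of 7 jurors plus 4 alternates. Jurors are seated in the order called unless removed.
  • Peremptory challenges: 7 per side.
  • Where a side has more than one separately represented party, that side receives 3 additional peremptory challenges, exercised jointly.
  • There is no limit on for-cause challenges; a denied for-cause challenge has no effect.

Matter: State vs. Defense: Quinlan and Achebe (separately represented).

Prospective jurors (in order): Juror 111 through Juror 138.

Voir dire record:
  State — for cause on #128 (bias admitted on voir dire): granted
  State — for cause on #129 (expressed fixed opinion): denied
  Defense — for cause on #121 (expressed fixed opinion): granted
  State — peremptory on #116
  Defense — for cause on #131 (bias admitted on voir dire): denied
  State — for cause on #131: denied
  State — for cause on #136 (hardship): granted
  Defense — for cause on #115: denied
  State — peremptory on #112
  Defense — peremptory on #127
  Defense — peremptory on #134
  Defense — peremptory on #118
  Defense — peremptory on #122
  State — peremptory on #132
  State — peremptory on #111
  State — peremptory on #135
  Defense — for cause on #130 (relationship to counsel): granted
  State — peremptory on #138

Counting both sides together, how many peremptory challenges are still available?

State allotment: 7. Defense allotment: 7 base + 3 multi-party = 10.
State peremptories used: #116, #112, #132, #111, #135, #138 — 6 (for-cause on #128, #129, #131, #136 don't count).
Defense peremptories used: #127, #134, #118, #122 — 4 (for-cause on #121, #131, #115, #130 don't count).
Remaining: (7 − 6) + (10 − 4) = 7.

7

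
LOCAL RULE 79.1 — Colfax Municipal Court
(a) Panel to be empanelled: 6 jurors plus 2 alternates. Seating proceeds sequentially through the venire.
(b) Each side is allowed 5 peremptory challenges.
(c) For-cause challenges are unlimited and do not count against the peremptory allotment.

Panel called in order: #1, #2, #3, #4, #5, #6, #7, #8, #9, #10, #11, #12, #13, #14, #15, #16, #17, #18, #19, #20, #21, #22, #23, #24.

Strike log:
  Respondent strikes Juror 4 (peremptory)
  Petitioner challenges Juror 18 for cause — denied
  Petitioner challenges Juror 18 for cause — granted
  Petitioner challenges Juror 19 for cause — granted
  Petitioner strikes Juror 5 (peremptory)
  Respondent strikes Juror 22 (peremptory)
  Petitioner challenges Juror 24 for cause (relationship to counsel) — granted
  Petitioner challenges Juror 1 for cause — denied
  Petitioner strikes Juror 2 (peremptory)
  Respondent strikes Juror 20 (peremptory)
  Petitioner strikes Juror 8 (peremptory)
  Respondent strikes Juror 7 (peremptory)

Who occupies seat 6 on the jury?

Removed: #2, #4, #5, #7, #8, #18, #19, #20, #22, #24. (#1 stays — for-cause denied.)
Seating in order: seats 1–6 → #1, #3, #6, #9, #10, #11; alternates → #12, #13.
So seat 6 is #11.

11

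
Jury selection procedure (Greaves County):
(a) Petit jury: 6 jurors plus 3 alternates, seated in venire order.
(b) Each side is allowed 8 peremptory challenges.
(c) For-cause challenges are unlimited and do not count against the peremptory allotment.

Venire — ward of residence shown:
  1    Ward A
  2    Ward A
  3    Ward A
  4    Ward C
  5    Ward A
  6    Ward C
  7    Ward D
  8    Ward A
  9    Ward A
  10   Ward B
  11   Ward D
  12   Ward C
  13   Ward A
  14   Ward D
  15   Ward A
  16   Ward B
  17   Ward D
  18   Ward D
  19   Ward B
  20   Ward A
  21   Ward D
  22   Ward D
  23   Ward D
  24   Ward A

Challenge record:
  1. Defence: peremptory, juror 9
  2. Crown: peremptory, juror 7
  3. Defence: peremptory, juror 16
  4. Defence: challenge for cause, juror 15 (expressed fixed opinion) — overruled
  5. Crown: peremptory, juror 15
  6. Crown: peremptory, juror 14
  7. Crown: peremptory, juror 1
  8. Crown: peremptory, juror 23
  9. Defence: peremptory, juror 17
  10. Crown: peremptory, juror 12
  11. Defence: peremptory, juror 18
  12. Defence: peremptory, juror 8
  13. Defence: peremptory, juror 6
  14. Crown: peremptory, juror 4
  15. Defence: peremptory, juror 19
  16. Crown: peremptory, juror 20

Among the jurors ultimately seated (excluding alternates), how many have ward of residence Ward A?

Removed: #1, #4, #6, #7, #8, #9, #12, #14, #15, #16, #17, #18, #19, #20, #23.
Seated jurors 1–6: #2, #3, #5, #10, #11, #13 (alternates #21, #22, #24 not counted).
Of those, in Ward A: #2, #3, #5, #13 → 4.

4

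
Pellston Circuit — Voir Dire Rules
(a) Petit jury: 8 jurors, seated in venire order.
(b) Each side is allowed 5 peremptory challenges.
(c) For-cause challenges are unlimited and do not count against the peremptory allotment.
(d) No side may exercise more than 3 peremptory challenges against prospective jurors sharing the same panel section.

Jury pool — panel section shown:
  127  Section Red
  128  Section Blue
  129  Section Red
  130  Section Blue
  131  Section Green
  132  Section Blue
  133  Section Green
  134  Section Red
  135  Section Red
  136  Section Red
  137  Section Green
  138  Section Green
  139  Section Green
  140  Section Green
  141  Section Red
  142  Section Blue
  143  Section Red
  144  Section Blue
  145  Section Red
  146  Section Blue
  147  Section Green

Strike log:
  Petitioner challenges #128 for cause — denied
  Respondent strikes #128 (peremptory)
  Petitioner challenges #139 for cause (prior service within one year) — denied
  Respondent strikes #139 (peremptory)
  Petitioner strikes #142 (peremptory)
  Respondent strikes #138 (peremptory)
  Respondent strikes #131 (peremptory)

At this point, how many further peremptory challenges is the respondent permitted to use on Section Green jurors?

Respondent peremptories so far: #128, #139, #138, #131 — 4 of 5 used, 1 left overall.
Against Section Green: #139, #138, #131 — 3 used; per-section cap 3 leaves 0.
Binding limit: min(1, 0) = 0.

0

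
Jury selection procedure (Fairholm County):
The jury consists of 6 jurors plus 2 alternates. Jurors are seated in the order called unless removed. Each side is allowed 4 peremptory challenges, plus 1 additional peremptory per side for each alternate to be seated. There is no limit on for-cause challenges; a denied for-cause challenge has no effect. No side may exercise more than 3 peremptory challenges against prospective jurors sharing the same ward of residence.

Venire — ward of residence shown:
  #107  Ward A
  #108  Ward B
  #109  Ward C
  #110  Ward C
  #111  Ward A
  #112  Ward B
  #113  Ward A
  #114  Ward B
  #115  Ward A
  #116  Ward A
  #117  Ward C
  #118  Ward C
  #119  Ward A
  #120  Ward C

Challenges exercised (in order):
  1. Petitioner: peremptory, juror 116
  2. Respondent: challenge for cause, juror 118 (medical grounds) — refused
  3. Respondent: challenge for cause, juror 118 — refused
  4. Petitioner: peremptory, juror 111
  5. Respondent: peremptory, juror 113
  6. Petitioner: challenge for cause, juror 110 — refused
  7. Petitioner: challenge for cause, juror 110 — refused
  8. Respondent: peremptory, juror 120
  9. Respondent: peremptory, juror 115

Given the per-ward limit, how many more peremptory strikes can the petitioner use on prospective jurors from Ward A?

Petitioner peremptories so far: #116, #111 — 2 of 6 used, 4 left overall.
Against Ward A: #116, #111 — 2 used; per-ward cap 3 leaves 1.
Binding limit: min(4, 1) = 1.

1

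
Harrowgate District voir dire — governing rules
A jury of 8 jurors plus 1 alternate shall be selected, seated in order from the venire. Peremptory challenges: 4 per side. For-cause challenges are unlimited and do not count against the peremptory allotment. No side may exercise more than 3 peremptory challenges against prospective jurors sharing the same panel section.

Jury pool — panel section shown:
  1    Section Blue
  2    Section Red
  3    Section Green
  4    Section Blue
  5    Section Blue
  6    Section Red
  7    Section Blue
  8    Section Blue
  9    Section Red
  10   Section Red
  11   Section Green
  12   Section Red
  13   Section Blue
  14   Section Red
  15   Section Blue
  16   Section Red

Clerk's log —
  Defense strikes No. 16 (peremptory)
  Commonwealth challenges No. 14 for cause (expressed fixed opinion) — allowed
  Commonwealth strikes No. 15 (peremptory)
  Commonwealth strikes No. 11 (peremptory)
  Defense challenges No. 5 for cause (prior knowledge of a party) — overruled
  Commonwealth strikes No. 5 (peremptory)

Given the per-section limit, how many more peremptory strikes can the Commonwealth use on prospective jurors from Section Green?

1

Commonwealth peremptories so far: #15, #11, #5 — 3 of 4 used, 1 left overall.
Against Section Green: #11 — 1 used; per-section cap 3 leaves 2.
Binding limit: min(1, 2) = 1.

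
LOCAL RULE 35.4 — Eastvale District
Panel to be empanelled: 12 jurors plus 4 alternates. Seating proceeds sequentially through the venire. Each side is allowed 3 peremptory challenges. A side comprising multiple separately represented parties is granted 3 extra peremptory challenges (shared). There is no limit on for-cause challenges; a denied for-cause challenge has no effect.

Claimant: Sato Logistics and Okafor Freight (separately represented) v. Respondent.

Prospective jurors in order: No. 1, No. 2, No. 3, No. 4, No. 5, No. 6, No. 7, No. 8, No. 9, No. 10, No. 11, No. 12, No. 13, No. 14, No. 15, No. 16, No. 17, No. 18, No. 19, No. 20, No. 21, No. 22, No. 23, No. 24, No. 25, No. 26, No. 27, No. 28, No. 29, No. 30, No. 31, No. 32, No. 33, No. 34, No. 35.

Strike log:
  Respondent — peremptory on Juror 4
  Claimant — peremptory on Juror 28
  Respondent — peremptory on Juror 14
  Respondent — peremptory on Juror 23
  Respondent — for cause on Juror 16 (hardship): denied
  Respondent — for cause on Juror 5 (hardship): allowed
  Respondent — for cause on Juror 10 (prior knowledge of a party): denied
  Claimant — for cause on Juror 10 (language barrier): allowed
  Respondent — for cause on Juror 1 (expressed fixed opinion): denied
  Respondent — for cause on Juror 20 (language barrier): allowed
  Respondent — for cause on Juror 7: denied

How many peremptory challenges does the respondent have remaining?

0

Respondent allotment: 3.
Respondent peremptories used: #4, #14, #23 — 3 (for-cause on #16, #5, #10, #1, #20, #7 don't count).
Remaining: 3 − 3 = 0.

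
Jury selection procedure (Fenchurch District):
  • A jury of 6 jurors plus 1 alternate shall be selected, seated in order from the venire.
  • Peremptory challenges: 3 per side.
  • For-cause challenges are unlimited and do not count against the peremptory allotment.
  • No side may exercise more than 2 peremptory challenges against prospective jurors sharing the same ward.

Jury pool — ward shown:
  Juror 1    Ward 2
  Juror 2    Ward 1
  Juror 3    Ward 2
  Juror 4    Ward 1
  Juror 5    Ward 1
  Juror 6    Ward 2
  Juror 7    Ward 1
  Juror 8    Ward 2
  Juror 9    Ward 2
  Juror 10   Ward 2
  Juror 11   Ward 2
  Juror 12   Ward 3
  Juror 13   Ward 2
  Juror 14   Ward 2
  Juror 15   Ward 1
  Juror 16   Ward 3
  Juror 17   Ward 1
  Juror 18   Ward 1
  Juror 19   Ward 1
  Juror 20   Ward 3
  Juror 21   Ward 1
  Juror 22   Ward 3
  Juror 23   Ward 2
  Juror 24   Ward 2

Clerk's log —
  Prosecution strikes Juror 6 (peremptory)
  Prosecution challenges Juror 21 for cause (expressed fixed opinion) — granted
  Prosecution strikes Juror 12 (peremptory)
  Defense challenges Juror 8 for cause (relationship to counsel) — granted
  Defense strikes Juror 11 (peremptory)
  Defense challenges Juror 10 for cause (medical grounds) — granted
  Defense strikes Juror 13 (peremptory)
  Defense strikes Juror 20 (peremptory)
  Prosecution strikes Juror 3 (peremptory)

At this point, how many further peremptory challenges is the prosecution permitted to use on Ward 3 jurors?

0

Prosecution peremptories so far: #6, #12, #3 — 3 of 3 used, 0 left overall.
Against Ward 3: #12 — 1 used; per-ward cap 2 leaves 1.
Binding limit: min(0, 1) = 0.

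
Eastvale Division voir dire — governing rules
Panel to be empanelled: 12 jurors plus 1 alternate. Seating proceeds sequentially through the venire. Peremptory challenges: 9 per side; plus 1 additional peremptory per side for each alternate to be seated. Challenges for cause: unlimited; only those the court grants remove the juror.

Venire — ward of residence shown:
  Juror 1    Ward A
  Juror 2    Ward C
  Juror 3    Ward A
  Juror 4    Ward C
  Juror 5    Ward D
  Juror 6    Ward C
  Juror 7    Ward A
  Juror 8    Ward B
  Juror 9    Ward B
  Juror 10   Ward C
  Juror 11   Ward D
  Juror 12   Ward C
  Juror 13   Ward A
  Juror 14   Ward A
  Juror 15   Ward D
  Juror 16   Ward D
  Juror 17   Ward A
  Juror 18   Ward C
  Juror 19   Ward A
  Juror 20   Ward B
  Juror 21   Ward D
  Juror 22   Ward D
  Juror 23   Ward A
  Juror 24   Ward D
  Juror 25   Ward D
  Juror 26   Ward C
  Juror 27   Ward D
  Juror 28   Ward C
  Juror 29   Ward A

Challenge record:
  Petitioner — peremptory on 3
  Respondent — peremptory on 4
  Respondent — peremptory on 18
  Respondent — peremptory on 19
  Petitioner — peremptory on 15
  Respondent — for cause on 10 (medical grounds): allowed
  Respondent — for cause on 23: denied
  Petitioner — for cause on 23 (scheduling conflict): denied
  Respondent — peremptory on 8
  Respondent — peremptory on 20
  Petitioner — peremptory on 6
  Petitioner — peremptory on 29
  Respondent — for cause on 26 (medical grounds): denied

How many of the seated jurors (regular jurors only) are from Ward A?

5

Removed: #3, #4, #6, #8, #10, #15, #18, #19, #20, #29.
Seated jurors 1–12: #1, #2, #5, #7, #9, #11, #12, #13, #14, #16, #17, #21 (alternates #22 not counted).
Of those, in Ward A: #1, #7, #13, #14, #17 → 5.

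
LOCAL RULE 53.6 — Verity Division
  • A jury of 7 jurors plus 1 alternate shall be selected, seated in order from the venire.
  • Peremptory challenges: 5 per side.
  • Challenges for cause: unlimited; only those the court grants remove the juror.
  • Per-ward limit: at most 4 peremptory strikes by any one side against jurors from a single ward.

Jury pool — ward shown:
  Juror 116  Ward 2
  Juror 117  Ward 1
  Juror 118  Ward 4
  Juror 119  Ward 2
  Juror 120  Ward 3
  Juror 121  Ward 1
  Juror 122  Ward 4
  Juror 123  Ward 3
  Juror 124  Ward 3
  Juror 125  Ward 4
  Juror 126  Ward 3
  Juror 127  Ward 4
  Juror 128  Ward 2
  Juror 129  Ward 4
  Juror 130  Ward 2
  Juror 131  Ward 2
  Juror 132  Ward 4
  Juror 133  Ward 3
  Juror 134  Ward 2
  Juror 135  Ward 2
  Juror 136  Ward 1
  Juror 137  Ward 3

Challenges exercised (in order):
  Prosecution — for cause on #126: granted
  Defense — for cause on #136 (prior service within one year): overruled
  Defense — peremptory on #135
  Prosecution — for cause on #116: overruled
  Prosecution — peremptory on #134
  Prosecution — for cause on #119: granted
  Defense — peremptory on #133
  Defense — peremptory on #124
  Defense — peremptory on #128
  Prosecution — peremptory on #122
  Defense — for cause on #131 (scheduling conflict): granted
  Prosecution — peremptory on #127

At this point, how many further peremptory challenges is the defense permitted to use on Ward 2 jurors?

Defense peremptories so far: #135, #133, #124, #128 — 4 of 5 used, 1 left overall.
Against Ward 2: #135, #128 — 2 used; per-ward cap 4 leaves 2.
Binding limit: min(1, 2) = 1.

1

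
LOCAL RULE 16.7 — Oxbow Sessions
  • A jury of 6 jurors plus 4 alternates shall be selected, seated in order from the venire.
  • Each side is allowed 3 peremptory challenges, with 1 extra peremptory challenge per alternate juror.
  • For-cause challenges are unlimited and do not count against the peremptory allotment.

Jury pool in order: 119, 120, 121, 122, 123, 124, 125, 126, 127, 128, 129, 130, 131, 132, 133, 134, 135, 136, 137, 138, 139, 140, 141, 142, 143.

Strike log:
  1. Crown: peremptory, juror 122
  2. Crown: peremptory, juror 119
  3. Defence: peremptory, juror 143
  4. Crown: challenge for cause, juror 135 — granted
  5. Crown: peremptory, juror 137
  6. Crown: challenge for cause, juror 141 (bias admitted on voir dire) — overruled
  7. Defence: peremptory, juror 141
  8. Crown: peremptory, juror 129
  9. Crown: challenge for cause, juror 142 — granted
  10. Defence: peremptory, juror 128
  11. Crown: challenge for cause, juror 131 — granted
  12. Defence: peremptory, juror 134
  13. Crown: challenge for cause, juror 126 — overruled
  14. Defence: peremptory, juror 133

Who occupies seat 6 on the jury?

Removed: #119, #122, #128, #129, #131, #133, #134, #135, #137, #141, #142, #143. (#126 stays — for-cause denied.)
Filling seats in venire order through position 6: #120, #121, #123, #124, #125, #126.
So seat 6 is #126.

126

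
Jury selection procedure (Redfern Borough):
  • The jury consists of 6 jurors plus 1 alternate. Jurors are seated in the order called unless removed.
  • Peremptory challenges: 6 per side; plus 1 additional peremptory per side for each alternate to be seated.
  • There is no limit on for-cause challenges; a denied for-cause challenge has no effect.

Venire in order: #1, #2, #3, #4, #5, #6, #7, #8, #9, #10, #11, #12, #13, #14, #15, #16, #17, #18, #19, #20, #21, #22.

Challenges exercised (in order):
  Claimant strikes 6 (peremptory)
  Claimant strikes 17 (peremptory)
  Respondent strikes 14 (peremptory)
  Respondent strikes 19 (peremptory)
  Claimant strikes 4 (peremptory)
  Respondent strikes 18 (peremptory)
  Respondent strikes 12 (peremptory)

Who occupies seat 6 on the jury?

8

Removed: #4, #6, #12, #14, #17, #18, #19.
Seating in order: seats 1–6 → #1, #2, #3, #5, #7, #8; alternates → #9.
So seat 6 is #8.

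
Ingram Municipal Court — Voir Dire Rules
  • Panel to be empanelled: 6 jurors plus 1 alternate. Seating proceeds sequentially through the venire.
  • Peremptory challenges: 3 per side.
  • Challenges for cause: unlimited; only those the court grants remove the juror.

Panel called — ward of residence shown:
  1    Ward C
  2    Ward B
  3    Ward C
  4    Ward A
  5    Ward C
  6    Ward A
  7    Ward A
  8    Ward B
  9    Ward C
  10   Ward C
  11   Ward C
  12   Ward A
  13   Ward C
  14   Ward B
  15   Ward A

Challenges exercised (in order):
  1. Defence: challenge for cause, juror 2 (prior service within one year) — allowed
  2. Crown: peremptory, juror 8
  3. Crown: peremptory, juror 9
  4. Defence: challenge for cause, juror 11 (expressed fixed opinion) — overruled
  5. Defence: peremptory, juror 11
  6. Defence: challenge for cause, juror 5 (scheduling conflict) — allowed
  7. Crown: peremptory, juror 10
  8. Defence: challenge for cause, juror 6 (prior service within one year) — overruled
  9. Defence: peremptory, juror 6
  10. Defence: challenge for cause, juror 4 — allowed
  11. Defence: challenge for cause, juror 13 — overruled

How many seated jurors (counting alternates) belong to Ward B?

Removed: #2, #4, #5, #6, #8, #9, #10, #11.
Seated (7 incl. alternates): #1, #3, #7, #12, #13, #14, #15.
Of those, in Ward B: #14 → 1.

1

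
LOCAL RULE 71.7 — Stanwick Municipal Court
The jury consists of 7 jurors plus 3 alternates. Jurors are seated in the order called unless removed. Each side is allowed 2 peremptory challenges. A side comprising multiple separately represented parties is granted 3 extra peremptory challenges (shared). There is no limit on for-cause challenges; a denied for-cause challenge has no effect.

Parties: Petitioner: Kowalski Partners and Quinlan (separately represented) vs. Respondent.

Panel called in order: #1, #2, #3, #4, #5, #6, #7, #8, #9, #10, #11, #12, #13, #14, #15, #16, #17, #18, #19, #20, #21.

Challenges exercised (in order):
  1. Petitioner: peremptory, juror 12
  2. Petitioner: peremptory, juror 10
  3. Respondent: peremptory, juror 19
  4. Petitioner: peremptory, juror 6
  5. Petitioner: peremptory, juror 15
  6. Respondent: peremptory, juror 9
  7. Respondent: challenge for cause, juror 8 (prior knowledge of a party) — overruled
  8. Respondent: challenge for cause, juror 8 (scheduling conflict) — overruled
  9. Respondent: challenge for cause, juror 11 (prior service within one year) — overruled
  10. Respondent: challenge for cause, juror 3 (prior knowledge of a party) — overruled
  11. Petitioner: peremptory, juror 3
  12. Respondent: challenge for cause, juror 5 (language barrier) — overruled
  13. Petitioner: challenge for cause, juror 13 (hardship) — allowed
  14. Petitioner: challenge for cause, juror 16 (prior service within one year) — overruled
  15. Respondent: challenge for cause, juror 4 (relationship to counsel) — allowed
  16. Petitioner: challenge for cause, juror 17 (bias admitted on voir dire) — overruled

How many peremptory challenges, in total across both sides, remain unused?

Petitioner allotment: 2 base + 3 multi-party = 5. Respondent allotment: 2.
Petitioner peremptories used: #12, #10, #6, #15, #3 — 5 (for-cause on #13, #16, #17 don't count).
Respondent peremptories used: #19, #9 — 2 (for-cause on #8, #8, #11, #3, #5, #4 don't count).
Remaining: (5 − 5) + (2 − 2) = 0.

0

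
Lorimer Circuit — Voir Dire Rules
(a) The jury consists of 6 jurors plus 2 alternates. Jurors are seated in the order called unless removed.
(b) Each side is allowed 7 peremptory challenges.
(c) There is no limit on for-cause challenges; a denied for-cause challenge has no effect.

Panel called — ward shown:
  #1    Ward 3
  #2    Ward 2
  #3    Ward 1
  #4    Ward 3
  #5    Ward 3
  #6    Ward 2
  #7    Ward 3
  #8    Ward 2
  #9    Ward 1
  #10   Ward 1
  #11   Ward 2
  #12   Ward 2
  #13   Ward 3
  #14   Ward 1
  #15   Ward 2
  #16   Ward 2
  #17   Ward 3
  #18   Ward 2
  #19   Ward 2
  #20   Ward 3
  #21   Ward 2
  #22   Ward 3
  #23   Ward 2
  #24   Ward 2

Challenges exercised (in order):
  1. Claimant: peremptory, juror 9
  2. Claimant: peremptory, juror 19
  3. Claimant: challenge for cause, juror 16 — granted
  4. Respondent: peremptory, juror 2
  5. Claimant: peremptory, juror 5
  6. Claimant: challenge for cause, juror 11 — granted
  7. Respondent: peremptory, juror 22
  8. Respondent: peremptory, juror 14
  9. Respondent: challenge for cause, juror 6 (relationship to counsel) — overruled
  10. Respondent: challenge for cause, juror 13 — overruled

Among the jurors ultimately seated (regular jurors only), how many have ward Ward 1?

1

Removed: #2, #5, #9, #11, #14, #16, #19, #22.
Seated jurors 1–6: #1, #3, #4, #6, #7, #8 (alternates #10, #12 not counted).
Of those, in Ward 1: #3 → 1.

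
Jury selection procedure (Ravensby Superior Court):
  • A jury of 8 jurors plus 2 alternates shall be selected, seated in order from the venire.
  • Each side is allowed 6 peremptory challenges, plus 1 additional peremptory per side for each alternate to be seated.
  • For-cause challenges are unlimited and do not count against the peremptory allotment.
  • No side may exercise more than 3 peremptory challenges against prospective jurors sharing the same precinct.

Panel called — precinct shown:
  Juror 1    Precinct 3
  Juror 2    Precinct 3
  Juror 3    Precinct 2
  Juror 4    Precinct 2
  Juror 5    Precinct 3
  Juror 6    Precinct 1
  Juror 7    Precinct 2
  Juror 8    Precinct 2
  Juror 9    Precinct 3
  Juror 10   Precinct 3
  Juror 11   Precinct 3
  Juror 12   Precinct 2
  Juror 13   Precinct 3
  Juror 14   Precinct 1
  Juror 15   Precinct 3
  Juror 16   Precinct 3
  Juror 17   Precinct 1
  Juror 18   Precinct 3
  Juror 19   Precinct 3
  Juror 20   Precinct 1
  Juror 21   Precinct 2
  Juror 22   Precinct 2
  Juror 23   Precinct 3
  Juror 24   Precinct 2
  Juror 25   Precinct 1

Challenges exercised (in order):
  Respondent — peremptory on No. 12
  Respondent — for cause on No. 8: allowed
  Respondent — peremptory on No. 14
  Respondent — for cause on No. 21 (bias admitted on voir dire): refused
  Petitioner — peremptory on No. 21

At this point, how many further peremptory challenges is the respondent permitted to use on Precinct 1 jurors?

Respondent peremptories so far: #12, #14 — 2 of 8 used, 6 left overall.
Against Precinct 1: #14 — 1 used; per-precinct cap 3 leaves 2.
Binding limit: min(6, 2) = 2.

2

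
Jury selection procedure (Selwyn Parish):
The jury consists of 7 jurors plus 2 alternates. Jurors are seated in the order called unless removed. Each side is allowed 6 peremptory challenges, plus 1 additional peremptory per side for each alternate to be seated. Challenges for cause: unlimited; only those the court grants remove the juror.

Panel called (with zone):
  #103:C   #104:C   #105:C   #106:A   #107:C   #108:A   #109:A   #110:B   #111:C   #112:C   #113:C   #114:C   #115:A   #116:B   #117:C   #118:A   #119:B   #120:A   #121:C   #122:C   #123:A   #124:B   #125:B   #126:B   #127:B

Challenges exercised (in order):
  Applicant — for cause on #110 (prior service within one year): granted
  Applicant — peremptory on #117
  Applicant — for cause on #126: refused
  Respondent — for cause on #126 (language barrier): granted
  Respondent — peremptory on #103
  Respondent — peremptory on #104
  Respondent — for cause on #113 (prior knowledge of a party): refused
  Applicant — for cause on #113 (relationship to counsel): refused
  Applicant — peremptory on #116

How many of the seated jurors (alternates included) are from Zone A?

3

Removed: #103, #104, #110, #116, #117, #126.
Seated (9 incl. alternates): #105, #106, #107, #108, #109, #111, #112, #113, #114.
Of those, in Zone A: #106, #108, #109 → 3.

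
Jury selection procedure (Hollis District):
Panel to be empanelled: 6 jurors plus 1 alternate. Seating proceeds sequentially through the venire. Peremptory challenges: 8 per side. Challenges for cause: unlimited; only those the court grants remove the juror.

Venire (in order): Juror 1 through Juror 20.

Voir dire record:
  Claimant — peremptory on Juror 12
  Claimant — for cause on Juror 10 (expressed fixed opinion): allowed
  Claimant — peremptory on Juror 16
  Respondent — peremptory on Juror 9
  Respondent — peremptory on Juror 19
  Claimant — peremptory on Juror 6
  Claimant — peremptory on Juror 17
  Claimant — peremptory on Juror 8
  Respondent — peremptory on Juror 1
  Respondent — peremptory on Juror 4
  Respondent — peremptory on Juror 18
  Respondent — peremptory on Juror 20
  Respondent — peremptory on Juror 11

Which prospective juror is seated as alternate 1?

15

Removed: #1, #4, #6, #8, #9, #10, #11, #12, #16, #17, #18, #19, #20.
Filling seats in venire order through position 7: #2, #3, #5, #7, #13, #14, #15.
So alternate 1 is #15.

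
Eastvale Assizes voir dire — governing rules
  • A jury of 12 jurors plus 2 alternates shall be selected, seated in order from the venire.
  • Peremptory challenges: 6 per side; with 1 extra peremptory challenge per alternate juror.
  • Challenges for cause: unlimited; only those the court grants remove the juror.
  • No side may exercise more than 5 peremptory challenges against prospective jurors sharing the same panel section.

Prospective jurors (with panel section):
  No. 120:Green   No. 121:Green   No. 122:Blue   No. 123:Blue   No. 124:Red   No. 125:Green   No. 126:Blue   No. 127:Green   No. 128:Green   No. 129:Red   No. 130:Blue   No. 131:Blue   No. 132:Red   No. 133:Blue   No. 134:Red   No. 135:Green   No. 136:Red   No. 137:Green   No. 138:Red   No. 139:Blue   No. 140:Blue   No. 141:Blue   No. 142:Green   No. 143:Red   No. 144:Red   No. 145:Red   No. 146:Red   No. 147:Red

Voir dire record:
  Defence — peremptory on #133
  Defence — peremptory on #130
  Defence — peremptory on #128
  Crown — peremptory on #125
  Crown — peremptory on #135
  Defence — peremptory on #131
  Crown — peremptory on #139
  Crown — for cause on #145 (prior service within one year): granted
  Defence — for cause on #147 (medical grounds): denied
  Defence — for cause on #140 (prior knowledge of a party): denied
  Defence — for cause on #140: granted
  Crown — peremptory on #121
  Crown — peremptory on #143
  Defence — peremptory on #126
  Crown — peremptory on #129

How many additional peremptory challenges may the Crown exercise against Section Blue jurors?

2

Crown peremptories so far: #125, #135, #139, #121, #143, #129 — 6 of 8 used, 2 left overall.
Against Section Blue: #139 — 1 used; per-section cap 5 leaves 4.
Binding limit: min(2, 4) = 2.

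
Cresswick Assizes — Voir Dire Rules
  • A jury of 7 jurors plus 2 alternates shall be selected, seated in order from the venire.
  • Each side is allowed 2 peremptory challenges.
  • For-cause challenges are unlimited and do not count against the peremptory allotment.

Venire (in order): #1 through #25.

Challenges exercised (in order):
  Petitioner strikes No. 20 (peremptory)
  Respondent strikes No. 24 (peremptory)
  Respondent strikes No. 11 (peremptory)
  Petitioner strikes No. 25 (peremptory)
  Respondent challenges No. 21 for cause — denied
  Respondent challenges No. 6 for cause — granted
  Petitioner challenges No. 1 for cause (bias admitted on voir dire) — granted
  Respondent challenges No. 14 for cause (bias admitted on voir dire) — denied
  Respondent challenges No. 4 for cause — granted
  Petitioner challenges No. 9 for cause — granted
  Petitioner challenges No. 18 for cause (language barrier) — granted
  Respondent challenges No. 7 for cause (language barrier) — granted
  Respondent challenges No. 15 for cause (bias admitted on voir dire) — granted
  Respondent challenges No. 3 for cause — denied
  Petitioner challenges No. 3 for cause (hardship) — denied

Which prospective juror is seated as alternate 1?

14

Removed: #1, #4, #6, #7, #9, #11, #15, #18, #20, #24, #25. (#3, #14, #21 stay — for-cause denied.)
Filling seats in venire order through position 8: #2, #3, #5, #8, #10, #12, #13, #14.
So alternate 1 is #14.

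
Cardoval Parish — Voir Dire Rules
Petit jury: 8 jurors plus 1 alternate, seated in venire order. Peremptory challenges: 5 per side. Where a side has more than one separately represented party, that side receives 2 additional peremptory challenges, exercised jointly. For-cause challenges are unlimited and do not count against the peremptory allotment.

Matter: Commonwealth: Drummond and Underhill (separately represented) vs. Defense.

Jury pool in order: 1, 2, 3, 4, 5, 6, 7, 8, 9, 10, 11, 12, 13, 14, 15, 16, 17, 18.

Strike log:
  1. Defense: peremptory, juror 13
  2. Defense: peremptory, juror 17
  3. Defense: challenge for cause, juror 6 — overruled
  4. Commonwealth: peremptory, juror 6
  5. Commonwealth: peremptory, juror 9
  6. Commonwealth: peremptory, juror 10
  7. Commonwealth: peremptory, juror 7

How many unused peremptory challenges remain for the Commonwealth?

Commonwealth allotment: 5 base + 2 multi-party = 7.
Commonwealth peremptories used: #6, #9, #10, #7 — 4.
Remaining: 7 − 4 = 3.

3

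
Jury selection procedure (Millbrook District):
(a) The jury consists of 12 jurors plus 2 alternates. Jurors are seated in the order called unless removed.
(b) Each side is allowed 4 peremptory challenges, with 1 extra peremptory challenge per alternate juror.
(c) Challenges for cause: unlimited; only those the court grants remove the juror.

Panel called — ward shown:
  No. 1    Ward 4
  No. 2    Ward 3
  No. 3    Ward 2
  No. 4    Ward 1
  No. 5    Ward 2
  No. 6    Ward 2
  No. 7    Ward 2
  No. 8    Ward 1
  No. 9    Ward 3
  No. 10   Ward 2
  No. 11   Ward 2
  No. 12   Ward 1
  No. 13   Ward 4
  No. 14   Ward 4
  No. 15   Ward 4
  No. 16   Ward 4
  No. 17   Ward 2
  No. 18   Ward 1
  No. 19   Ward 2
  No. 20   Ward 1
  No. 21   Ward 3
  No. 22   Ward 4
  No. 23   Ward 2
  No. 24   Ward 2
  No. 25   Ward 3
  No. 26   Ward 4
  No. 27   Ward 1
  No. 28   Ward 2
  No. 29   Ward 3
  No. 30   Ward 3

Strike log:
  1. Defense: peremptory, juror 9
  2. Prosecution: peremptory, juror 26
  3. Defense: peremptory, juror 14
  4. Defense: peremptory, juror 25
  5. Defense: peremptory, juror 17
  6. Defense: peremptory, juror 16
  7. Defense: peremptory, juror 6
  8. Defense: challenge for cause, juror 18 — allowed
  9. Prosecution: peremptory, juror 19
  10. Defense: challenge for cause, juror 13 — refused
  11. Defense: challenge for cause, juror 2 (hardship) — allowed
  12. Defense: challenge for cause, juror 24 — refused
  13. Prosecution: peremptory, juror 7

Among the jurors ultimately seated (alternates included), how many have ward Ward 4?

4

Removed: #2, #6, #7, #9, #14, #16, #17, #18, #19, #25, #26.
Seated (14 incl. alternates): #1, #3, #4, #5, #8, #10, #11, #12, #13, #15, #20, #21, #22, #23.
Of those, in Ward 4: #1, #13, #15, #22 → 4.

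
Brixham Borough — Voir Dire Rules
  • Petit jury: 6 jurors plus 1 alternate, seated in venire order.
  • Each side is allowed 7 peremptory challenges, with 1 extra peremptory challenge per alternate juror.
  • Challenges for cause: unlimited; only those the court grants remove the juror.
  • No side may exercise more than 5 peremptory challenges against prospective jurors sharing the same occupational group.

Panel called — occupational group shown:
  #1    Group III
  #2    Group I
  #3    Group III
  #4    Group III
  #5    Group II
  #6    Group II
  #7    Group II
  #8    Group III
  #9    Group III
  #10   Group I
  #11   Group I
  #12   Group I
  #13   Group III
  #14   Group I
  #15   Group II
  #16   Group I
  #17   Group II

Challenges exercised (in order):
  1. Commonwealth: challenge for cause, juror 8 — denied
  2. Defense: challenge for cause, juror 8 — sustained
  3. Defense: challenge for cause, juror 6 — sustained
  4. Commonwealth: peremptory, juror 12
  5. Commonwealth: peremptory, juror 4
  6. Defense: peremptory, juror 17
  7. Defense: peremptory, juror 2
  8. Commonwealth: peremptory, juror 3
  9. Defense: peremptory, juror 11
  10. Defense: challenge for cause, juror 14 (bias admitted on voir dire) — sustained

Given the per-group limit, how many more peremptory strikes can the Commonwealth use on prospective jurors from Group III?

3

Commonwealth peremptories so far: #12, #4, #3 — 3 of 8 used, 5 left overall.
Against Group III: #4, #3 — 2 used; per-group cap 5 leaves 3.
Binding limit: min(5, 3) = 3.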